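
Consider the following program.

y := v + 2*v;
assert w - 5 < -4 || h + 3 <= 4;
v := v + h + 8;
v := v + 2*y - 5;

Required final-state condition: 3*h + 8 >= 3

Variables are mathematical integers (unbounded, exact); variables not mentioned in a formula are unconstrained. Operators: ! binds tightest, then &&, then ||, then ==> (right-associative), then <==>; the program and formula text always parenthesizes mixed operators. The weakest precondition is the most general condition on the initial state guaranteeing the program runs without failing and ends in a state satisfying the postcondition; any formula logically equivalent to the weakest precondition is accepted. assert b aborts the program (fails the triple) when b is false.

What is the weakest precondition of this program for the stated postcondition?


Working backward. After the program, the postcondition 3*h + 8 >= 3 must hold; in canonical form it is 3*h >= -5.
Before v := v + 2*y - 5: 3*h >= -5
Before v := v + h + 8: 3*h >= -5
Before assert w - 5 < -4 || h + 3 <= 4: (w < 1 || h <= 1) && 3*h >= -5
Before y := v + 2*v: (w < 1 || h <= 1) && 3*h >= -5
Answer: WP = (w < 1 || h <= 1) && 3*h >= -5


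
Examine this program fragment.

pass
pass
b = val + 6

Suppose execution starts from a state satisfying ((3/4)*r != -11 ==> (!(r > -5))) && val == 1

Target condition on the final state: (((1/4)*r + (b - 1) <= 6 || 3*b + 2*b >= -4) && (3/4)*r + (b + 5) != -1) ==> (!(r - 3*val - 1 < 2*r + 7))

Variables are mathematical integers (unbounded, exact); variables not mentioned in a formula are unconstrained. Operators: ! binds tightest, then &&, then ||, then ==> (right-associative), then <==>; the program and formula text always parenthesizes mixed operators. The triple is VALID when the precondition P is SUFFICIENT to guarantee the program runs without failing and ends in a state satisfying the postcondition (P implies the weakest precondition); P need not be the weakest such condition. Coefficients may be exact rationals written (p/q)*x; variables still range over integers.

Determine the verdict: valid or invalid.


Working backward. After the program, the postcondition (((1/4)*r + (b - 1) <= 6 || 3*b + 2*b >= -4) && (3/4)*r + (b + 5) != -1) ==> (!(r - 3*val - 1 < 2*r + 7)) must hold; in canonical form it is ((b + (1/4)*r <= 7 || 5*b >= -4) && b + (3/4)*r != -6) ==> (!(r + 3*val > -8)).
Before b := val + 6: (((1/4)*r + val <= 1 || 5*val >= -34) && (3/4)*r + val != -12) ==> (!(r + 3*val > -8))
Before skip: (((1/4)*r + val <= 1 || 5*val >= -34) && (3/4)*r + val != -12) ==> (!(r + 3*val > -8))
Before skip: (((1/4)*r + val <= 1 || 5*val >= -34) && (3/4)*r + val != -12) ==> (!(r + 3*val > -8))
The weakest precondition is (((1/4)*r + val <= 1 || 5*val >= -34) && (3/4)*r + val != -12) ==> (!(r + 3*val > -8)).
Check whether ((3/4)*r != -11 ==> (!(r > -5))) && val == 1 implies it.
Countermodel: at the initial state r = -10, val = 1, the precondition holds but the weakest precondition fails.
Answer: invalid


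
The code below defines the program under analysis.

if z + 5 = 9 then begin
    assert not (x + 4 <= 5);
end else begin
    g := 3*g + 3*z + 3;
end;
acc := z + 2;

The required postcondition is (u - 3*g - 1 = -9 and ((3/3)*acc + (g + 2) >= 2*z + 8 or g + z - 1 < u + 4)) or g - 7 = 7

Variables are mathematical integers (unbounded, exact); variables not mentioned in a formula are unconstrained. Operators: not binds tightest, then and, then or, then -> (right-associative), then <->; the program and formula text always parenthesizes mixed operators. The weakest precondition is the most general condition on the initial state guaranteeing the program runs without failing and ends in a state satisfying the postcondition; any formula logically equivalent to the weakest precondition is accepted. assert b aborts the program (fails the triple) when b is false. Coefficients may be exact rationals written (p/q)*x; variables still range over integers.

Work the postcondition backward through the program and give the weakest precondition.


Working backward. After the program, the postcondition (u - 3*g - 1 = -9 and ((3/3)*acc + (g + 2) >= 2*z + 8 or g + z - 1 < u + 4)) or g - 7 = 7 must hold; in canonical form it is (u = 3*g - 8 and (acc + g >= 2*z + 6 or g + z < u + 5)) or g = 14.
Before acc := z + 2: (u = 3*g - 8 and (g >= z + 4 or g + z < u + 5)) or g = 14
Then branch requires (not (x <= 1)) and ((u = 3*g - 8 and (g >= z + 4 or g + z < u + 5)) or g = 14); else branch requires (u = 9*g + 9*z + 1 and (3*g + 2*z >= 1 or 3*g + 4*z < u + 2)) or 3*g + 3*z = 11.
Before the if: (z = 4 -> ((not (x <= 1)) and ((u = 3*g - 8 and (g >= z + 4 or g + z < u + 5)) or g = 14))) and ((not (z = 4)) -> ((u = 9*g + 9*z + 1 and (3*g + 2*z >= 1 or 3*g + 4*z < u + 2)) or 3*g + 3*z = 11))
Answer: WP = (z = 4 -> ((not (x <= 1)) and ((u = 3*g - 8 and (g >= z + 4 or g + z < u + 5)) or g = 14))) and ((not (z = 4)) -> ((u = 9*g + 9*z + 1 and (3*g + 2*z >= 1 or 3*g + 4*z < u + 2)) or 3*g + 3*z = 11))


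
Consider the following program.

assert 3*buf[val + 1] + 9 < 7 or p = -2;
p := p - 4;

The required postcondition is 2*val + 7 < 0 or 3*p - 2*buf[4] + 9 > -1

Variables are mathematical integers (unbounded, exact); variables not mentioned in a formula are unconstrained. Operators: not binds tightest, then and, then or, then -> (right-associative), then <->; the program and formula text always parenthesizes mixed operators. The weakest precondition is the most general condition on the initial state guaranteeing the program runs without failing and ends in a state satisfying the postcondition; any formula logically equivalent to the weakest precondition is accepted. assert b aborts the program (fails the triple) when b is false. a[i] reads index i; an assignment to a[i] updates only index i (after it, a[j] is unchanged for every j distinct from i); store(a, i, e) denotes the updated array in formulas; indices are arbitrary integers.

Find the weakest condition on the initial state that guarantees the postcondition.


Working backward. After the program, the postcondition 2*val + 7 < 0 or 3*p - 2*buf[4] + 9 > -1 must hold; in canonical form it is 2*val < -7 or 3*p > 2*buf[4] - 10.
Before p := p - 4: 2*val < -7 or 3*p > 2*buf[4] + 2
Before assert 3*buf[val + 1] + 9 < 7 or p = -2: (3*buf[val + 1] < -2 or p = -2) and (2*val < -7 or 3*p > 2*buf[4] + 2)
Answer: WP = (3*buf[val + 1] < -2 or p = -2) and (2*val < -7 or 3*p > 2*buf[4] + 2)


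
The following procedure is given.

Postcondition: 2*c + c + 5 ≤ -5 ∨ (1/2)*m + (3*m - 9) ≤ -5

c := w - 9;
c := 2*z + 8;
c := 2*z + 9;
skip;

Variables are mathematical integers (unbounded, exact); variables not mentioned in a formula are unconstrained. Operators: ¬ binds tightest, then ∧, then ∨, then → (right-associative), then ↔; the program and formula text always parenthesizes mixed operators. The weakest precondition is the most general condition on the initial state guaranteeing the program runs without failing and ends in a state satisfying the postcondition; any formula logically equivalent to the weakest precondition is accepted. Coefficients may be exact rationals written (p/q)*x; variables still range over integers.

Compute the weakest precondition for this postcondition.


Working backward. After the program, the postcondition 2*c + c + 5 ≤ -5 ∨ (1/2)*m + (3*m - 9) ≤ -5 must hold; in canonical form it is 3*c ≤ -10 ∨ (7/2)*m ≤ 4.
Before skip: 3*c ≤ -10 ∨ (7/2)*m ≤ 4
Before c := 2*z + 9: 6*z ≤ -37 ∨ (7/2)*m ≤ 4
Before c := 2*z + 8: 6*z ≤ -37 ∨ (7/2)*m ≤ 4
Before c := w - 9: 6*z ≤ -37 ∨ (7/2)*m ≤ 4
Answer: WP = 6*z ≤ -37 ∨ (7/2)*m ≤ 4


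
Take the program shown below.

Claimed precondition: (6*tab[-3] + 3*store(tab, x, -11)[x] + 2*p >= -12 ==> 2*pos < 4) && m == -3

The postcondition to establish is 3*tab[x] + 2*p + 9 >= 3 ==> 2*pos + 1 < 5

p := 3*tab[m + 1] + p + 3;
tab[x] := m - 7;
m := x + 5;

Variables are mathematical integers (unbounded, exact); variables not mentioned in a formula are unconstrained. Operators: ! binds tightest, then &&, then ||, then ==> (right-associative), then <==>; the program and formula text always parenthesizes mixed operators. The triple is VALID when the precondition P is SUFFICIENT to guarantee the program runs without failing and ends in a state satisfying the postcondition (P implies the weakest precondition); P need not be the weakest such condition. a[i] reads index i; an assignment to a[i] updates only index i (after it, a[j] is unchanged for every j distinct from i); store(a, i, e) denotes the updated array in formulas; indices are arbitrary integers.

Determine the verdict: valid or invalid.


Working backward. After the program, the postcondition 3*tab[x] + 2*p + 9 >= 3 ==> 2*pos + 1 < 5 must hold; in canonical form it is 3*tab[x] + 2*p >= -6 ==> 2*pos < 4.
Before m := x + 5: 3*tab[x] + 2*p >= -6 ==> 2*pos < 4
Before tab[x] := m - 7: 3*store(tab, x, m - 7)[x] + 2*p >= -6 ==> 2*pos < 4
Before p := 3*tab[m + 1] + p + 3: 6*tab[m + 1] + 3*store(tab, x, m - 7)[x] + 2*p >= -12 ==> 2*pos < 4
The weakest precondition is 6*tab[m + 1] + 3*store(tab, x, m - 7)[x] + 2*p >= -12 ==> 2*pos < 4.
Check whether (6*tab[-3] + 3*store(tab, x, -11)[x] + 2*p >= -12 ==> 2*pos < 4) && m == -3 implies it.
Countermodel: at the initial state m = -3, p = 0, pos = 2, tab = {[-3] = 0, [-2] = 3, [0] = 0, elsewhere 0}, x = 0, the precondition holds but the weakest precondition fails.
Answer: invalid


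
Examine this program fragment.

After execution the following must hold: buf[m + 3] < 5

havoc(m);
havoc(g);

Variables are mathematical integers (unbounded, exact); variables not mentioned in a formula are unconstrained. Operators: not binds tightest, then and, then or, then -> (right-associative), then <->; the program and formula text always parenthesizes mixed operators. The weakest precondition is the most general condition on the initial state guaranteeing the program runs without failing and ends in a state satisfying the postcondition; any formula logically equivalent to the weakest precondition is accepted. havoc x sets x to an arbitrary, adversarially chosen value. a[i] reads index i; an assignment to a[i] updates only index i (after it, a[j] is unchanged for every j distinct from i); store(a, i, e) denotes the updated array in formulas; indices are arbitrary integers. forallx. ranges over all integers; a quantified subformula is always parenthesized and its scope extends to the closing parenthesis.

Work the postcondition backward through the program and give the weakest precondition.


Working backward. After the program, buf[m + 3] < 5 must hold.
Before havoc g: buf[m + 3] < 5
Before havoc m: forall m_1. buf[m_1 + 3] < 5
Answer: WP = forall m_1. buf[m_1 + 3] < 5


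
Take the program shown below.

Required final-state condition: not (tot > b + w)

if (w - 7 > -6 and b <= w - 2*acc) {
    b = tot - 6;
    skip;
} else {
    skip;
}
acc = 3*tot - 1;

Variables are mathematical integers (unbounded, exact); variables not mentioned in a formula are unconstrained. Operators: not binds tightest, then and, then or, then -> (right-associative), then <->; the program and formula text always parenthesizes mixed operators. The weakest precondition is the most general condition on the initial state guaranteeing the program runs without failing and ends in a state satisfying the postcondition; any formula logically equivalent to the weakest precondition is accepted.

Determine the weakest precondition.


Working backward. After the program, not (tot > b + w) must hold.
Before acc := 3*tot - 1: not (tot > b + w)
Then branch requires not (w < 6); else branch requires not (tot > b + w).
Before the if: ((w > 1 and 2*acc + b <= w) -> (not (w < 6))) and ((not (w > 1 and 2*acc + b <= w)) -> (not (tot > b + w)))
Answer: WP = ((w > 1 and 2*acc + b <= w) -> (not (w < 6))) and ((not (w > 1 and 2*acc + b <= w)) -> (not (tot > b + w)))


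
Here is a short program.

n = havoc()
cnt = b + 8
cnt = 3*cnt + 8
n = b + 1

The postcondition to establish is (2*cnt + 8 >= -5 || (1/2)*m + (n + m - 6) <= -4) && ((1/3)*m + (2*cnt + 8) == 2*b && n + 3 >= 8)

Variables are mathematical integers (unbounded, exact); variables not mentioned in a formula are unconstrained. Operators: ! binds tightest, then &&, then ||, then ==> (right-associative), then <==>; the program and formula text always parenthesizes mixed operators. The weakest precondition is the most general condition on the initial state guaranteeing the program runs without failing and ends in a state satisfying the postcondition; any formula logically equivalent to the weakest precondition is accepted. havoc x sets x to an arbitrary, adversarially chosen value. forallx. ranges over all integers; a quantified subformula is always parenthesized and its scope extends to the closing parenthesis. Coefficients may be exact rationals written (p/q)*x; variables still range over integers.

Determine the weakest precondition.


Working backward. After the program, the postcondition (2*cnt + 8 >= -5 || (1/2)*m + (n + m - 6) <= -4) && ((1/3)*m + (2*cnt + 8) == 2*b && n + 3 >= 8) must hold; in canonical form it is (2*cnt >= -13 || (3/2)*m + n <= 2) && 2*cnt + (1/3)*m == 2*b - 8 && n >= 5.
Before n := b + 1: (2*cnt >= -13 || b + (3/2)*m <= 1) && 2*cnt + (1/3)*m == 2*b - 8 && b >= 4
Before cnt := 3*cnt + 8: (6*cnt >= -29 || b + (3/2)*m <= 1) && 6*cnt + (1/3)*m == 2*b - 24 && b >= 4
Before cnt := b + 8: (6*b >= -77 || b + (3/2)*m <= 1) && 4*b + (1/3)*m == -72 && b >= 4
Before havoc n: (6*b >= -77 || b + (3/2)*m <= 1) && 4*b + (1/3)*m == -72 && b >= 4
Answer: WP = (6*b >= -77 || b + (3/2)*m <= 1) && 4*b + (1/3)*m == -72 && b >= 4


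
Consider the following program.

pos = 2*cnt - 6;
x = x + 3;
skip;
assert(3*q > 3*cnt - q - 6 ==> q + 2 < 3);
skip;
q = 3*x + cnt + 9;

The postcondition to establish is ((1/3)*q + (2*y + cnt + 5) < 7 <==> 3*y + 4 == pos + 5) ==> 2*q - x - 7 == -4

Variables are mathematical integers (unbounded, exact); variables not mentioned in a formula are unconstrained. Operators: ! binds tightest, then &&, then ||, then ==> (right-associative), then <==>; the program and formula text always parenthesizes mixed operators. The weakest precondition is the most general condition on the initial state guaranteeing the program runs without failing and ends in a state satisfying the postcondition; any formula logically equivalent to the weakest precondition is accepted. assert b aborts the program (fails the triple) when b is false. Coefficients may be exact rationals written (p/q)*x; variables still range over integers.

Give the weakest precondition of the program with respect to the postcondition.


Working backward. After the program, the postcondition ((1/3)*q + (2*y + cnt + 5) < 7 <==> 3*y + 4 == pos + 5) ==> 2*q - x - 7 == -4 must hold; in canonical form it is (cnt + (1/3)*q + 2*y < 2 <==> 3*y == pos + 1) ==> 2*q == x + 3.
Before q := 3*x + cnt + 9: ((4/3)*cnt + x + 2*y < -1 <==> 3*y == pos + 1) ==> 2*cnt + 5*x == -15
Before skip: ((4/3)*cnt + x + 2*y < -1 <==> 3*y == pos + 1) ==> 2*cnt + 5*x == -15
Before assert 3*q > 3*cnt - q - 6 ==> q + 2 < 3: (4*q > 3*cnt - 6 ==> q < 1) && (((4/3)*cnt + x + 2*y < -1 <==> 3*y == pos + 1) ==> 2*cnt + 5*x == -15)
Before skip: (4*q > 3*cnt - 6 ==> q < 1) && (((4/3)*cnt + x + 2*y < -1 <==> 3*y == pos + 1) ==> 2*cnt + 5*x == -15)
Before x := x + 3: (4*q > 3*cnt - 6 ==> q < 1) && (((4/3)*cnt + x + 2*y < -4 <==> 3*y == pos + 1) ==> 2*cnt + 5*x == -30)
Before pos := 2*cnt - 6: (4*q > 3*cnt - 6 ==> q < 1) && (((4/3)*cnt + x + 2*y < -4 <==> 3*y == 2*cnt - 5) ==> 2*cnt + 5*x == -30)
Answer: WP = (4*q > 3*cnt - 6 ==> q < 1) && (((4/3)*cnt + x + 2*y < -4 <==> 3*y == 2*cnt - 5) ==> 2*cnt + 5*x == -30)


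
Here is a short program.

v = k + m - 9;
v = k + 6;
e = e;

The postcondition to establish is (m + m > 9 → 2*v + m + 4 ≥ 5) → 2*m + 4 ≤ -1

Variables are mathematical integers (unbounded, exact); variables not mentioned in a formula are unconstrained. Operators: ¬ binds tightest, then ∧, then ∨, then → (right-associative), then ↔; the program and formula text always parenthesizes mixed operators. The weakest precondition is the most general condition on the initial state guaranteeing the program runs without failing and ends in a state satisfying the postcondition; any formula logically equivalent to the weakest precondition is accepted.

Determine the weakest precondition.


Working backward. After the program, the postcondition (m + m > 9 → 2*v + m + 4 ≥ 5) → 2*m + 4 ≤ -1 must hold; in canonical form it is (2*m > 9 → m + 2*v ≥ 1) → 2*m ≤ -5.
Before e := e: (2*m > 9 → m + 2*v ≥ 1) → 2*m ≤ -5
Before v := k + 6: (2*m > 9 → 2*k + m ≥ -11) → 2*m ≤ -5
Before v := k + m - 9: (2*m > 9 → 2*k + m ≥ -11) → 2*m ≤ -5
Answer: WP = (2*m > 9 → 2*k + m ≥ -11) → 2*m ≤ -5


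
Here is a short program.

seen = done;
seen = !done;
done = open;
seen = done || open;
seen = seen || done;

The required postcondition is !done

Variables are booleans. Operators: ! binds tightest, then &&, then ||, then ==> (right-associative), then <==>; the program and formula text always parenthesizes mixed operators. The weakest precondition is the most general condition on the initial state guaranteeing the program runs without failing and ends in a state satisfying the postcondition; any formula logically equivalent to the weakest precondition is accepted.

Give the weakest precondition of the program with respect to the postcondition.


Working backward. After the program, !done must hold.
Before seen := seen || done: !done
Before seen := done || open: !done
Before done := open: !open
Before seen := !done: !open
Before seen := done: !open
Answer: WP = !open


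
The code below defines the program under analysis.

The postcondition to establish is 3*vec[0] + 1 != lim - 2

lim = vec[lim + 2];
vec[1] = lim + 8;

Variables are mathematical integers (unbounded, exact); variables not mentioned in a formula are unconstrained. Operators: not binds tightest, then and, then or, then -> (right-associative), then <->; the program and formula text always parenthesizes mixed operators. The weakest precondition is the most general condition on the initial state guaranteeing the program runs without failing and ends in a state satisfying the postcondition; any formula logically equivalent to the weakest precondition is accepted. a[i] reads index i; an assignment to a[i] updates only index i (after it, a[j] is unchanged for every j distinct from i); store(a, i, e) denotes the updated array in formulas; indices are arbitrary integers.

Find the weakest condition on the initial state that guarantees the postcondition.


Working backward. After the program, the postcondition 3*vec[0] + 1 != lim - 2 must hold; in canonical form it is 3*vec[0] != lim - 3.
Before vec[1] := lim + 8: 3*vec[0] != lim - 3
Before lim := vec[lim + 2]: 3*vec[0] != vec[lim + 2] - 3
Answer: WP = 3*vec[0] != vec[lim + 2] - 3


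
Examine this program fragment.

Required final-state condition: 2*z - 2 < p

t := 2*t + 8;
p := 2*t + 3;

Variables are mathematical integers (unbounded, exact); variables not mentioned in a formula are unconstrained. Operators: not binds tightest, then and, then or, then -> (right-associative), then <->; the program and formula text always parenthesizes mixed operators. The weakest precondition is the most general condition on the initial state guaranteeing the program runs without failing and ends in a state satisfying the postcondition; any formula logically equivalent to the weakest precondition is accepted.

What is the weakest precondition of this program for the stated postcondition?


Working backward. After the program, the postcondition 2*z - 2 < p must hold; in canonical form it is 2*z < p + 2.
Before p := 2*t + 3: 2*z < 2*t + 5
Before t := 2*t + 8: 2*z < 4*t + 21
Answer: WP = 2*z < 4*t + 21


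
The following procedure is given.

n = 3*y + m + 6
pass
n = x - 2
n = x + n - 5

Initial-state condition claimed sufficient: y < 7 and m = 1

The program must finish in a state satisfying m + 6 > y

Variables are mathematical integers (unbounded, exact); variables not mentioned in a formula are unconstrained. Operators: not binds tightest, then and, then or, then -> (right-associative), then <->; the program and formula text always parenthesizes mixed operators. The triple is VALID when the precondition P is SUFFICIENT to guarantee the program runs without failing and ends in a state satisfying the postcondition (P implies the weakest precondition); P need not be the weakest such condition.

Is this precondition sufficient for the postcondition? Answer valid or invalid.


Working backward. After the program, the postcondition m + 6 > y must hold; in canonical form it is m > y - 6.
Before n := x + n - 5: m > y - 6
Before n := x - 2: m > y - 6
Before skip: m > y - 6
Before n := 3*y + m + 6: m > y - 6
The weakest precondition is m > y - 6.
Check whether y < 7 and m = 1 implies it.
Every state satisfying the precondition satisfies the weakest precondition: the implication holds.
Answer: valid


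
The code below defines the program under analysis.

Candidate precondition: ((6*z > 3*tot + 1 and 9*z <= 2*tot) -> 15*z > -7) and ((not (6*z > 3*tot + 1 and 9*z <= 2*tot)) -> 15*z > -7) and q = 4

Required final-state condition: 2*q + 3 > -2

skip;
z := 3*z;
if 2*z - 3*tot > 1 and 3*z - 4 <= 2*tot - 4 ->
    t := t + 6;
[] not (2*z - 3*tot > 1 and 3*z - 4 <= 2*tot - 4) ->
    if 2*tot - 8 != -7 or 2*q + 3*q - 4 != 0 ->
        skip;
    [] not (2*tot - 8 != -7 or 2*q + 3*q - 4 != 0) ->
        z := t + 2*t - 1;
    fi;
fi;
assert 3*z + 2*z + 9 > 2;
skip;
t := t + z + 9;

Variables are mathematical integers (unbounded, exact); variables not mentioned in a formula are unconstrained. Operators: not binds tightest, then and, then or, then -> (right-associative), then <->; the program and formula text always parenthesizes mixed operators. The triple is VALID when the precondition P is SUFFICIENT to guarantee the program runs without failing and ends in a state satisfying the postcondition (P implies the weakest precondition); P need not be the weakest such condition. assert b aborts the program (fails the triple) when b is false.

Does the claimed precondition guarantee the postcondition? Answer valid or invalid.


Working backward. After the program, the postcondition 2*q + 3 > -2 must hold; in canonical form it is 2*q > -5.
Before t := t + z + 9: 2*q > -5
Before skip: 2*q > -5
Before assert 3*z + 2*z + 9 > 2: 5*z > -7 and 2*q > -5
Then branch requires 5*z > -7 and 2*q > -5; else branch requires ((2*tot != 1 or 5*q != 4) -> (5*z > -7 and 2*q > -5)) and ((not (2*tot != 1 or 5*q != 4)) -> (15*t > -2 and 2*q > -5)).
Before the if: ((2*z > 3*tot + 1 and 3*z <= 2*tot) -> (5*z > -7 and 2*q > -5)) and ((not (2*z > 3*tot + 1 and 3*z <= 2*tot)) -> (((2*tot != 1 or 5*q != 4) -> (5*z > -7 and 2*q > -5)) and ((not (2*tot != 1 or 5*q != 4)) -> (15*t > -2 and 2*q > -5))))
Before z := 3*z: ((6*z > 3*tot + 1 and 9*z <= 2*tot) -> (15*z > -7 and 2*q > -5)) and ((not (6*z > 3*tot + 1 and 9*z <= 2*tot)) -> (((2*tot != 1 or 5*q != 4) -> (15*z > -7 and 2*q > -5)) and ((not (2*tot != 1 or 5*q != 4)) -> (15*t > -2 and 2*q > -5))))
Before skip: ((6*z > 3*tot + 1 and 9*z <= 2*tot) -> (15*z > -7 and 2*q > -5)) and ((not (6*z > 3*tot + 1 and 9*z <= 2*tot)) -> (((2*tot != 1 or 5*q != 4) -> (15*z > -7 and 2*q > -5)) and ((not (2*tot != 1 or 5*q != 4)) -> (15*t > -2 and 2*q > -5))))
The weakest precondition is ((6*z > 3*tot + 1 and 9*z <= 2*tot) -> (15*z > -7 and 2*q > -5)) and ((not (6*z > 3*tot + 1 and 9*z <= 2*tot)) -> (((2*tot != 1 or 5*q != 4) -> (15*z > -7 and 2*q > -5)) and ((not (2*tot != 1 or 5*q != 4)) -> (15*t > -2 and 2*q > -5)))).
Check whether ((6*z > 3*tot + 1 and 9*z <= 2*tot) -> 15*z > -7) and ((not (6*z > 3*tot + 1 and 9*z <= 2*tot)) -> 15*z > -7) and q = 4 implies it.
Every state satisfying the precondition satisfies the weakest precondition: the implication holds.
Answer: valid


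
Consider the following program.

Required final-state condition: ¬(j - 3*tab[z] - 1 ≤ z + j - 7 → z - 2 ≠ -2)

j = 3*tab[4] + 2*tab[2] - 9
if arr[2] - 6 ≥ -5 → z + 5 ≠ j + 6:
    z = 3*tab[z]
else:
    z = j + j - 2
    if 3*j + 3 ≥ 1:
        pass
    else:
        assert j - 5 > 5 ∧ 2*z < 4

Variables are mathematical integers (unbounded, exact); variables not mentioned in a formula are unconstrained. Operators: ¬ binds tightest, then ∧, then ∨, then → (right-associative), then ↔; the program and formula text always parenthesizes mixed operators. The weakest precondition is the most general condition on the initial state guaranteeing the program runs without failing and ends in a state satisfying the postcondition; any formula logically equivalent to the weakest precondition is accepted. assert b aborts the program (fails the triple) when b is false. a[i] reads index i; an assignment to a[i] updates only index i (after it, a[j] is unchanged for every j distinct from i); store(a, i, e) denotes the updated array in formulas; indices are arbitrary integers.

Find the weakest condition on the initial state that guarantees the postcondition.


Working backward. After the program, the postcondition ¬(j - 3*tab[z] - 1 ≤ z + j - 7 → z - 2 ≠ -2) must hold; in canonical form it is ¬(3*tab[z] + z ≥ 6 → z ≠ 0).
Then branch requires ¬(3*tab[3*tab[z]] + 3*tab[z] ≥ 6 → 3*tab[z] ≠ 0); else branch requires (3*j ≥ -2 → (¬(3*tab[2*j - 2] + 2*j ≥ 8 → 2*j ≠ 2))) ∧ ((¬(3*j ≥ -2)) → (j > 10 ∧ 4*j < 8 ∧ (¬(3*tab[2*j - 2] + 2*j ≥ 8 → 2*j ≠ 2)))).
Before the if: ((arr[2] ≥ 1 → z ≠ j + 1) → (¬(3*tab[3*tab[z]] + 3*tab[z] ≥ 6 → 3*tab[z] ≠ 0))) ∧ ((¬(arr[2] ≥ 1 → z ≠ j + 1)) → ((3*j ≥ -2 → (¬(3*tab[2*j - 2] + 2*j ≥ 8 → 2*j ≠ 2))) ∧ ((¬(3*j ≥ -2)) → (j > 10 ∧ 4*j < 8 ∧ (¬(3*tab[2*j - 2] + 2*j ≥ 8 → 2*j ≠ 2))))))
Before j := 3*tab[4] + 2*tab[2] - 9: ((arr[2] ≥ 1 → z ≠ 2*tab[2] + 3*tab[4] - 8) → (¬(3*tab[3*tab[z]] + 3*tab[z] ≥ 6 → 3*tab[z] ≠ 0))) ∧ ((¬(arr[2] ≥ 1 → z ≠ 2*tab[2] + 3*tab[4] - 8)) → ((6*tab[2] + 9*tab[4] ≥ 25 → (¬(4*tab[2] + 6*tab[4] + 3*tab[4*tab[2] + 6*tab[4] - 20] ≥ 26 → 4*tab[2] + 6*tab[4] ≠ 20))) ∧ ((¬(6*tab[2] + 9*tab[4] ≥ 25)) → (2*tab[2] + 3*tab[4] > 19 ∧ 8*tab[2] + 12*tab[4] < 44 ∧ (¬(4*tab[2] + 6*tab[4] + 3*tab[4*tab[2] + 6*tab[4] - 20] ≥ 26 → 4*tab[2] + 6*tab[4] ≠ 20))))))
Answer: WP = ((arr[2] ≥ 1 → z ≠ 2*tab[2] + 3*tab[4] - 8) → (¬(3*tab[3*tab[z]] + 3*tab[z] ≥ 6 → 3*tab[z] ≠ 0))) ∧ ((¬(arr[2] ≥ 1 → z ≠ 2*tab[2] + 3*tab[4] - 8)) → ((6*tab[2] + 9*tab[4] ≥ 25 → (¬(4*tab[2] + 6*tab[4] + 3*tab[4*tab[2] + 6*tab[4] - 20] ≥ 26 → 4*tab[2] + 6*tab[4] ≠ 20))) ∧ ((¬(6*tab[2] + 9*tab[4] ≥ 25)) → (2*tab[2] + 3*tab[4] > 19 ∧ 8*tab[2] + 12*tab[4] < 44 ∧ (¬(4*tab[2] + 6*tab[4] + 3*tab[4*tab[2] + 6*tab[4] - 20] ≥ 26 → 4*tab[2] + 6*tab[4] ≠ 20))))))


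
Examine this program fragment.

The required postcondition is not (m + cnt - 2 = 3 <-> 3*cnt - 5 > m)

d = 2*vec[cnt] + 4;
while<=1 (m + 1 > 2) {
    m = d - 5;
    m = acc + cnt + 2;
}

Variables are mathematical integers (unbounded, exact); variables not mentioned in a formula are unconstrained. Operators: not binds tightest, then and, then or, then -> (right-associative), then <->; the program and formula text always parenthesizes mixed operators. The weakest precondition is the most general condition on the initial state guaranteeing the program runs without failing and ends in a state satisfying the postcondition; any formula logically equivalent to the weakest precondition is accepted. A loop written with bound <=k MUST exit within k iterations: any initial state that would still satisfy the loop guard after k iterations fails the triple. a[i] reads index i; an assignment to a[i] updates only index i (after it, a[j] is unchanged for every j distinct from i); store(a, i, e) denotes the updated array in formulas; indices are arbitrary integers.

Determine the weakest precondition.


Working backward. After the program, the postcondition not (m + cnt - 2 = 3 <-> 3*cnt - 5 > m) must hold; in canonical form it is not (cnt + m = 5 <-> 3*cnt > m + 5).
Before the loop (bound <=1), unroll the exhaustion recursion (WP_0 = exit-now case; WP_j = one more guarded iteration, up to j = 1):
  WP_0: (not (m > 1)) and (not (cnt + m = 5 <-> 3*cnt > m + 5))
  WP_1: (m > 1 -> ((not (acc + cnt > -1)) and (not (acc + 2*cnt = 3 <-> 2*cnt > acc + 7)))) and ((not (m > 1)) -> (not (cnt + m = 5 <-> 3*cnt > m + 5)))
So before the loop: (m > 1 -> ((not (acc + cnt > -1)) and (not (acc + 2*cnt = 3 <-> 2*cnt > acc + 7)))) and ((not (m > 1)) -> (not (cnt + m = 5 <-> 3*cnt > m + 5)))
Before d := 2*vec[cnt] + 4: (m > 1 -> ((not (acc + cnt > -1)) and (not (acc + 2*cnt = 3 <-> 2*cnt > acc + 7)))) and ((not (m > 1)) -> (not (cnt + m = 5 <-> 3*cnt > m + 5)))
Answer: WP = (m > 1 -> ((not (acc + cnt > -1)) and (not (acc + 2*cnt = 3 <-> 2*cnt > acc + 7)))) and ((not (m > 1)) -> (not (cnt + m = 5 <-> 3*cnt > m + 5)))


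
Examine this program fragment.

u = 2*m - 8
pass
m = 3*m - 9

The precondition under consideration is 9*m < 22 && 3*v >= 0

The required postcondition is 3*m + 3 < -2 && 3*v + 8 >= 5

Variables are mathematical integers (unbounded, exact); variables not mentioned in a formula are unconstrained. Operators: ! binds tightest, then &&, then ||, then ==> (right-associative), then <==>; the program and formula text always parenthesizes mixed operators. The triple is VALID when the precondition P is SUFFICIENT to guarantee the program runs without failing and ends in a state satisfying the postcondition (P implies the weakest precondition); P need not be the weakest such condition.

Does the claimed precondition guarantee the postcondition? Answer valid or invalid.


Working backward. After the program, the postcondition 3*m + 3 < -2 && 3*v + 8 >= 5 must hold; in canonical form it is 3*m < -5 && 3*v >= -3.
Before m := 3*m - 9: 9*m < 22 && 3*v >= -3
Before skip: 9*m < 22 && 3*v >= -3
Before u := 2*m - 8: 9*m < 22 && 3*v >= -3
The weakest precondition is 9*m < 22 && 3*v >= -3.
Check whether 9*m < 22 && 3*v >= 0 implies it.
Every state satisfying the precondition satisfies the weakest precondition: the implication holds.
Answer: valid


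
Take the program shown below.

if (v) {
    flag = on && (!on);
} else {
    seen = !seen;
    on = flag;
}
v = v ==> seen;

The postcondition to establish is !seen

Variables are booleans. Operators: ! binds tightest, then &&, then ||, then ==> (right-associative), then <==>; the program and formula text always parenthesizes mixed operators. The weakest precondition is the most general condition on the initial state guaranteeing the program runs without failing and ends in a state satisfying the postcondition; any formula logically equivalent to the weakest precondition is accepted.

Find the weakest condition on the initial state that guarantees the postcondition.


Working backward. After the program, !seen must hold.
Before v := v ==> seen: !seen
Then branch requires !seen; else branch requires seen.
Before the if: (v ==> (!seen)) && ((!v) ==> seen)
Answer: WP = (v ==> (!seen)) && ((!v) ==> seen)


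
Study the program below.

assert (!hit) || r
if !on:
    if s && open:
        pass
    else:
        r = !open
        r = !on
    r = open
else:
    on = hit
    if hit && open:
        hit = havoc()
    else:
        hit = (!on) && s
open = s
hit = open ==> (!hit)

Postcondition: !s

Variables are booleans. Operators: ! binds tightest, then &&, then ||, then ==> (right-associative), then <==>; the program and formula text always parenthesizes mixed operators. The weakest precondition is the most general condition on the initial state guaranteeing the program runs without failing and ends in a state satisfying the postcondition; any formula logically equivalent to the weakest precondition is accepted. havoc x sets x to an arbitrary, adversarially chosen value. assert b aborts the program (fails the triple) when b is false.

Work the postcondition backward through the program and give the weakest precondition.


Working backward. After the program, !s must hold.
Before hit := open ==> (!hit): !s
Before open := s: !s
Then branch requires ((s && open) ==> (!s)) && ((!(s && open)) ==> (!s)); else branch requires ((hit && open) ==> (!s)) && ((!(hit && open)) ==> (!s)).
Before the if: ((!on) ==> (((s && open) ==> (!s)) && ((!(s && open)) ==> (!s)))) && (on ==> (((hit && open) ==> (!s)) && ((!(hit && open)) ==> (!s))))
Before assert (!hit) || r: ((!hit) || r) && ((!on) ==> (((s && open) ==> (!s)) && ((!(s && open)) ==> (!s)))) && (on ==> (((hit && open) ==> (!s)) && ((!(hit && open)) ==> (!s))))
Answer: WP = ((!hit) || r) && ((!on) ==> (((s && open) ==> (!s)) && ((!(s && open)) ==> (!s)))) && (on ==> (((hit && open) ==> (!s)) && ((!(hit && open)) ==> (!s))))


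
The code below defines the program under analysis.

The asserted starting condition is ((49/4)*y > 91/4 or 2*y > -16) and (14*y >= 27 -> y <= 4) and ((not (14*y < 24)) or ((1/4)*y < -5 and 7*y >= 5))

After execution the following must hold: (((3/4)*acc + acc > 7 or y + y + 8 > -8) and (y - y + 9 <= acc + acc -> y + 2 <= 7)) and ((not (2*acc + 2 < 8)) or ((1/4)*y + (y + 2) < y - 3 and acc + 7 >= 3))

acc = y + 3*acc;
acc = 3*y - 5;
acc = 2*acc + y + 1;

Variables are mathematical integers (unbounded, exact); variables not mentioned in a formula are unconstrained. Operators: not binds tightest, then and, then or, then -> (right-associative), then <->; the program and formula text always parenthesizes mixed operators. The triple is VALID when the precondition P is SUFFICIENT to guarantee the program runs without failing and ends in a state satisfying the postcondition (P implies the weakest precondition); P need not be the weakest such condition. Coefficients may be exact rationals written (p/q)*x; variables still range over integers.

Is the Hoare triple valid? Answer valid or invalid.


Working backward. After the program, the postcondition (((3/4)*acc + acc > 7 or y + y + 8 > -8) and (y - y + 9 <= acc + acc -> y + 2 <= 7)) and ((not (2*acc + 2 < 8)) or ((1/4)*y + (y + 2) < y - 3 and acc + 7 >= 3)) must hold; in canonical form it is ((7/4)*acc > 7 or 2*y > -16) and (2*acc >= 9 -> y <= 5) and ((not (2*acc < 6)) or ((1/4)*y < -5 and acc >= -4)).
Before acc := 2*acc + y + 1: ((7/2)*acc + (7/4)*y > 21/4 or 2*y > -16) and (4*acc + 2*y >= 7 -> y <= 5) and ((not (4*acc + 2*y < 4)) or ((1/4)*y < -5 and 2*acc + y >= -5))
Before acc := 3*y - 5: ((49/4)*y > 91/4 or 2*y > -16) and (14*y >= 27 -> y <= 5) and ((not (14*y < 24)) or ((1/4)*y < -5 and 7*y >= 5))
Before acc := y + 3*acc: ((49/4)*y > 91/4 or 2*y > -16) and (14*y >= 27 -> y <= 5) and ((not (14*y < 24)) or ((1/4)*y < -5 and 7*y >= 5))
The weakest precondition is ((49/4)*y > 91/4 or 2*y > -16) and (14*y >= 27 -> y <= 5) and ((not (14*y < 24)) or ((1/4)*y < -5 and 7*y >= 5)).
Check whether ((49/4)*y > 91/4 or 2*y > -16) and (14*y >= 27 -> y <= 4) and ((not (14*y < 24)) or ((1/4)*y < -5 and 7*y >= 5)) implies it.
Every state satisfying the precondition satisfies the weakest precondition: the implication holds.
Answer: valid


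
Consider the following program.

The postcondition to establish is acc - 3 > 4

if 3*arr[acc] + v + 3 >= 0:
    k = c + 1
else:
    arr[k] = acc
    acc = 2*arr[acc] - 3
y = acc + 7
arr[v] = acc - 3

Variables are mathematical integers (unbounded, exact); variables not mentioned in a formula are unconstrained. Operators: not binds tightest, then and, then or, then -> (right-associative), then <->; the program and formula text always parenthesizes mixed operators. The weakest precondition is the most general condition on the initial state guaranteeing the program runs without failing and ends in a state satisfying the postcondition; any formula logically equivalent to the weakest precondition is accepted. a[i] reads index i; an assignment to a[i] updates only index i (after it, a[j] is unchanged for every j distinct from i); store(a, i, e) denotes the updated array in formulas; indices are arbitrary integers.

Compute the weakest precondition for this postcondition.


Working backward. After the program, the postcondition acc - 3 > 4 must hold; in canonical form it is acc > 7.
Before arr[v] := acc - 3: acc > 7
Before y := acc + 7: acc > 7
Then branch requires acc > 7; else branch requires 2*store(arr, k, acc)[acc] > 10.
Before the if: (3*arr[acc] + v >= -3 -> acc > 7) and ((not (3*arr[acc] + v >= -3)) -> 2*store(arr, k, acc)[acc] > 10)
Answer: WP = (3*arr[acc] + v >= -3 -> acc > 7) and ((not (3*arr[acc] + v >= -3)) -> 2*store(arr, k, acc)[acc] > 10)


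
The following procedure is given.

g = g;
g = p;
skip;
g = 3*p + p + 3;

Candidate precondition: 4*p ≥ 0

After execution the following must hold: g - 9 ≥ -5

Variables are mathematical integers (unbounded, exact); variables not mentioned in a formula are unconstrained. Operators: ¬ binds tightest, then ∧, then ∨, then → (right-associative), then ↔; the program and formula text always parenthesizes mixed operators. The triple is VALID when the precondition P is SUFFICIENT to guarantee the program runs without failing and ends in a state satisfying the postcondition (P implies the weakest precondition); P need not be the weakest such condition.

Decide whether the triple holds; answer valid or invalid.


Working backward. After the program, the postcondition g - 9 ≥ -5 must hold; in canonical form it is g ≥ 4.
Before g := 3*p + p + 3: 4*p ≥ 1
Before skip: 4*p ≥ 1
Before g := p: 4*p ≥ 1
Before g := g: 4*p ≥ 1
The weakest precondition is 4*p ≥ 1.
Check whether 4*p ≥ 0 implies it.
Countermodel: at the initial state p = 0, the precondition holds but the weakest precondition fails.
Answer: invalid


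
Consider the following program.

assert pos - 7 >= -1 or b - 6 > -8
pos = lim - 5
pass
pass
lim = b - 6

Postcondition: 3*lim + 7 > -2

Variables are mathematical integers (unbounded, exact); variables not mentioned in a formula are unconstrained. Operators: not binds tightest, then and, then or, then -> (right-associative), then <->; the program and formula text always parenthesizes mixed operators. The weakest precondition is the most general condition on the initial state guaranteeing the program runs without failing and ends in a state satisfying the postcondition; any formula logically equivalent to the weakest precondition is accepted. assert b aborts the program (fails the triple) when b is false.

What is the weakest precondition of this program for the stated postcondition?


Working backward. After the program, the postcondition 3*lim + 7 > -2 must hold; in canonical form it is 3*lim > -9.
Before lim := b - 6: 3*b > 9
Before skip: 3*b > 9
Before skip: 3*b > 9
Before pos := lim - 5: 3*b > 9
Before assert pos - 7 >= -1 or b - 6 > -8: (pos >= 6 or b > -2) and 3*b > 9
Answer: WP = (pos >= 6 or b > -2) and 3*b > 9


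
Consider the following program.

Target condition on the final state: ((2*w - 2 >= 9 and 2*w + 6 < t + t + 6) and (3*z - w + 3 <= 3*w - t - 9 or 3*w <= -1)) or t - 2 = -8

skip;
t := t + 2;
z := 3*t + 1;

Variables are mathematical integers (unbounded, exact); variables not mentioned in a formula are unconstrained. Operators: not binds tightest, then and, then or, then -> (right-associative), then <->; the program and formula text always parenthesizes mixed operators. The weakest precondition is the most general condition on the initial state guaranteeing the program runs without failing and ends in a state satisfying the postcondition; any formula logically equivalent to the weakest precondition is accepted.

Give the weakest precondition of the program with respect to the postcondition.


Working backward. After the program, the postcondition ((2*w - 2 >= 9 and 2*w + 6 < t + t + 6) and (3*z - w + 3 <= 3*w - t - 9 or 3*w <= -1)) or t - 2 = -8 must hold; in canonical form it is (2*w >= 11 and 2*w < 2*t and (t + 3*z <= 4*w - 12 or 3*w <= -1)) or t = -6.
Before z := 3*t + 1: (2*w >= 11 and 2*w < 2*t and (10*t <= 4*w - 15 or 3*w <= -1)) or t = -6
Before t := t + 2: (2*w >= 11 and 2*w < 2*t + 4 and (10*t <= 4*w - 35 or 3*w <= -1)) or t = -8
Before skip: (2*w >= 11 and 2*w < 2*t + 4 and (10*t <= 4*w - 35 or 3*w <= -1)) or t = -8
Answer: WP = (2*w >= 11 and 2*w < 2*t + 4 and (10*t <= 4*w - 35 or 3*w <= -1)) or t = -8
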